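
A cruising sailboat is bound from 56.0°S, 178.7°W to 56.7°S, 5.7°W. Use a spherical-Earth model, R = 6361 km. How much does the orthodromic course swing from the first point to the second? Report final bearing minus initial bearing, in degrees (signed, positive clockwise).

At departure: θ₁ = atan2(sin Δλ cos φ₂, cos φ₁ sin φ₂ − sin φ₁ cos φ₂ cos Δλ) = 175.84°
At arrival: θ₂ = atan2(sin Δλ cos φ₁, −cos φ₂ sin φ₁ + sin φ₂ cos φ₁ cos Δλ) = 4.24°
Δθ = θ₂ − θ₁ = -171.6°

-171.6°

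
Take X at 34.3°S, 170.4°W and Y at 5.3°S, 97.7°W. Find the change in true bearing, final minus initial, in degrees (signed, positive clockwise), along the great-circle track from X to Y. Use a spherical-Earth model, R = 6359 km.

-28.9°

Initial bearing θ₁ = atan2(sin Δλ cos φ₂, cos φ₁ sin φ₂ − sin φ₁ cos φ₂ cos Δλ) = 84.56°
Final bearing θ₂ = (initial bearing from the destination back to the start) + 180° = 55.68°
Δθ = θ₂ − θ₁ = -28.9°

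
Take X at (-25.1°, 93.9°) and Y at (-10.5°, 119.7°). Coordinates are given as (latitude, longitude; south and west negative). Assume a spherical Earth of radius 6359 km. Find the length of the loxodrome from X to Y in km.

3164 km

Rhumb course C = atan2(Δλ, Δψ) with Δψ = ln[tan(π/4+φ₂/2)/tan(π/4+φ₁/2)] = +0.2685, Δλ = +0.4503 → C = 59.19°
d = R·|Δφ| / |cos C| = 6359·0.25482 / 0.51215 = 3164 km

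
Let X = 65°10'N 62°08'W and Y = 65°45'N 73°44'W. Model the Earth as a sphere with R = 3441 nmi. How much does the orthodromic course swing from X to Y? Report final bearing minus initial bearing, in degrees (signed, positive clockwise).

Initial bearing θ₁ = atan2(sin Δλ cos φ₂, cos φ₁ sin φ₂ − sin φ₁ cos φ₂ cos Δλ) = 282.16°
Final bearing θ₂ = (initial bearing from the destination back to the start) + 180° = 271.60°
Δθ = θ₂ − θ₁ = -10.6°

-10.6°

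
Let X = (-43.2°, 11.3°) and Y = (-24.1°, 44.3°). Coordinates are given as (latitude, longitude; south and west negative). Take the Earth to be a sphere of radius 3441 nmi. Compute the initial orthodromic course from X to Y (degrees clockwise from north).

65.5°

N = sin Δλ·cos φ₂ = +0.4972;  D = cos φ₁ sin φ₂ − sin φ₁ cos φ₂ cos Δλ = +0.2264
initial course = atan2(N, D) = 65.52°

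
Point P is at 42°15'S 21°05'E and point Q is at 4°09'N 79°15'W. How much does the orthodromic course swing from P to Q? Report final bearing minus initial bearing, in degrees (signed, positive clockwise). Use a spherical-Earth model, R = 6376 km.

Initial bearing θ₁ = atan2(sin Δλ cos φ₂, cos φ₁ sin φ₂ − sin φ₁ cos φ₂ cos Δλ) = 266.11°
Final bearing θ₂ = (initial bearing from the destination back to the start) + 180° = 312.23°
Δθ = θ₂ − θ₁ = +46.1°

+46.1°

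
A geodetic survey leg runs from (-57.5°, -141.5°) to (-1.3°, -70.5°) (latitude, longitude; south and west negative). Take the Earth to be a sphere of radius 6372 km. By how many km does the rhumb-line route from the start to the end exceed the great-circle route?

181 km

Great circle: cos σ = sin φ₁ sin φ₂ + cos φ₁ cos φ₂ cos Δλ,  σ = 1.3755 rad → d_gc = 8764.9 km
Rhumb line: Δψ = +1.2101, q = Δφ/Δψ = 0.8106, d_rh = R√(Δφ²+q²Δλ²) = 8945.8 km
Excess = 8945.8 − 8764.9 = 180.9 ≈ 181 km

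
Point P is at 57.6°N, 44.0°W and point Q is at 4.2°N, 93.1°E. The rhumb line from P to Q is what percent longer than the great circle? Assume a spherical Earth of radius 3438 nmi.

11.8%

Great circle: σ = 1.9067 rad → d_gc = Rσ = 6555.2 nmi
Rhumb: Δφ = -0.9320, Δλ = +2.3928, Δψ = -1.1627, q = Δφ/Δψ = 0.8016 → d_rh = R√(Δφ²+q²Δλ²) = 7331.7 nmi
Excess = (7331.7 − 6555.2) / 6555.2 = 776.5 / 6555.2 = 11.846% ≈ 11.8%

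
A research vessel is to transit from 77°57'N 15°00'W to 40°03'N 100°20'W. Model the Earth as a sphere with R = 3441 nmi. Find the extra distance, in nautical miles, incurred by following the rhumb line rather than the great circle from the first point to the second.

219 nmi

Great circle: cos σ = sin φ₁ sin φ₂ + cos φ₁ cos φ₂ cos Δλ,  σ = 0.8733 rad → d_gc = 3005.1 nmi
Rhumb line: Δψ = -1.4846, q = Δφ/Δψ = 0.4456, d_rh = R√(Δφ²+q²Δλ²) = 3224.2 nmi
Excess = 3224.2 − 3005.1 = 219.1 ≈ 219 nmi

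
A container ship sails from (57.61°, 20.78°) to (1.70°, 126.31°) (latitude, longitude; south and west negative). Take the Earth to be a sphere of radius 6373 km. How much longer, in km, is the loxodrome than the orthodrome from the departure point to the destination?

581 km

Great circle: cos σ = sin φ₁ sin φ₂ + cos φ₁ cos φ₂ cos Δλ,  σ = 1.6894 rad → d_gc = 10766.45 km
Rhumb line: Δψ = -1.2067, q = Δφ/Δψ = 0.8087, d_rh = R√(Δφ²+q²Δλ²) = 11347.85 km
Excess = 11347.85 − 10766.45 = 581.40 ≈ 581 km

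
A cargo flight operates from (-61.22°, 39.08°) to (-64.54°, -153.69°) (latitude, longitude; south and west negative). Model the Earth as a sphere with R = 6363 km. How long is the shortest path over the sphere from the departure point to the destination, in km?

5983 km

Haversine: a = sin²(Δφ/2)+cos φ₁ cos φ₂ sin²(Δλ/2) = 0.20524;  σ = 2·atan2(√a,√(1−a))
σ = 53.878° → d = Rσ = 6363·0.94034 = 5983 km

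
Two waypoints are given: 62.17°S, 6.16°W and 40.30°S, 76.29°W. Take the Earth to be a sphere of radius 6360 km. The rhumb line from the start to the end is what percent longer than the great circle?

Great circle: σ = 0.8052 rad → d_gc = Rσ = 5120.8 km
Rhumb: Δφ = +0.3817, Δλ = -1.2240, Δψ = +0.6256, q = Δφ/Δψ = 0.6102 → d_rh = R√(Δφ²+q²Δλ²) = 5334.4 km
Excess = (5334.4 − 5120.8) / 5120.8 = 213.6 / 5120.8 = 4.17% ≈ 4.2%

4.2%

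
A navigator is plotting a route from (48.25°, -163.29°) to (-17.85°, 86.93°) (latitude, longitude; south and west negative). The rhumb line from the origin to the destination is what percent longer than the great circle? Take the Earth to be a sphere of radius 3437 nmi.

Great circle: σ = 2.0299 rad → d_gc = Rσ = 6976.9 nmi
Rhumb: Δφ = -1.1537, Δλ = -1.9160, Δψ = -1.2807, q = Δφ/Δψ = 0.9008 → d_rh = R√(Δφ²+q²Δλ²) = 7135.3 nmi
Excess = (7135.3 − 6976.9) / 6976.9 = 158.4 / 6976.9 = 2.27% ≈ 2.3%

2.3%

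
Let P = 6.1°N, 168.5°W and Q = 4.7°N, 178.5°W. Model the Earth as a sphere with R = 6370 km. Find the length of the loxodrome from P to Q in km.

Δψ = ln[tan(π/4+φ₂/2)/tan(π/4+φ₁/2)] = -0.0245;  Δφ = -0.0244 rad,  Δλ = -0.1745 rad
q = Δφ/Δψ = 0.9955
d = R·√(Δφ² + q²Δλ²) = 6370·0.17546 = 1118 km

1118 km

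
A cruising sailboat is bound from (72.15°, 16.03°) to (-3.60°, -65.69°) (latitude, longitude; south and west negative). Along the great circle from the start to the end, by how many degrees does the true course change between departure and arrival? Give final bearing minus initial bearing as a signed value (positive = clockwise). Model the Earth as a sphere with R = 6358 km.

Initial bearing θ₁ = atan2(sin Δλ cos φ₂, cos φ₁ sin φ₂ − sin φ₁ cos φ₂ cos Δλ) = 261.02°
Final bearing θ₂ = (initial bearing from the destination back to the start) + 180° = 197.66°
Δθ = θ₂ − θ₁ = -63.4°

-63.4°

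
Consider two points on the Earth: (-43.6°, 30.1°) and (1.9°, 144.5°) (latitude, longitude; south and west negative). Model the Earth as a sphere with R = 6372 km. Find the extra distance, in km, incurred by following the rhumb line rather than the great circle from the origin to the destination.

445 km

Great circle: cos σ = sin φ₁ sin φ₂ + cos φ₁ cos φ₂ cos Δλ,  σ = 1.8985 rad → d_gc = 12097.2 km
Rhumb line: Δψ = +0.8804, q = Δφ/Δψ = 0.9020, d_rh = R√(Δφ²+q²Δλ²) = 12542.1 km
Excess = 12542.1 − 12097.2 = 444.9 ≈ 445 km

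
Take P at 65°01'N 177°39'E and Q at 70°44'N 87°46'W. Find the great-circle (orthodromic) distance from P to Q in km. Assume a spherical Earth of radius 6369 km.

3599 km

cos σ = sin φ₁ sin φ₂ + cos φ₁ cos φ₂ cos Δλ
      = sin(65.02°)sin(70.73°) + cos(65.02°)cos(70.73°)cos(94.58°) = 0.8445
σ = 32.379° → d = Rσ = 6369·0.56511 = 3599 km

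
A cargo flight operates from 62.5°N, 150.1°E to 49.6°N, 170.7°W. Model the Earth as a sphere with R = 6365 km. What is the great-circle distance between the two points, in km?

Haversine: a = sin²(Δφ/2)+cos φ₁ cos φ₂ sin²(Δλ/2) = 0.04630;  σ = 2·atan2(√a,√(1−a))
σ = 24.850° → d = Rσ = 6365·0.43372 = 2761 km

2761 km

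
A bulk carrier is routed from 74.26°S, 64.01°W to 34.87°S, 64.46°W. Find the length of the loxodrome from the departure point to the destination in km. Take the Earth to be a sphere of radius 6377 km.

Rhumb course C = atan2(Δλ, Δψ) with Δψ = ln[tan(π/4+φ₂/2)/tan(π/4+φ₁/2)] = +1.3288, Δλ = -0.0079 → C = 359.66°
d = R·|Δφ| / |cos C| = 6377·0.68749 / 0.99998 = 4384 km

4384 km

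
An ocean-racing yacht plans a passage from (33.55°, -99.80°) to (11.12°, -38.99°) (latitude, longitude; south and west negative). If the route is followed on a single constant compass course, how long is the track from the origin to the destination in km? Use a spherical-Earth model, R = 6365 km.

6677 km

Δψ = ln[tan(π/4+φ₂/2)/tan(π/4+φ₁/2)] = -0.4269;  Δφ = -0.3915 rad,  Δλ = +1.0613 rad
q = Δφ/Δψ = 0.9170
d = R·√(Δφ² + q²Δλ²) = 6365·1.04905 = 6677 km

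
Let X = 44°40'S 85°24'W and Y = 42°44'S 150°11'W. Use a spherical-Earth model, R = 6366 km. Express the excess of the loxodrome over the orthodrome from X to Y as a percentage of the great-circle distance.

2.8%

Great circle: σ = 0.7960 rad → d_gc = Rσ = 5067.1 km
Rhumb: Δφ = +0.0337, Δλ = -1.1307, Δψ = +0.0467, q = Δφ/Δψ = 0.7229 → d_rh = R√(Δφ²+q²Δλ²) = 5207.6 km
Excess = (5207.6 − 5067.1) / 5067.1 = 140.5 / 5067.1 = 2.77% ≈ 2.8%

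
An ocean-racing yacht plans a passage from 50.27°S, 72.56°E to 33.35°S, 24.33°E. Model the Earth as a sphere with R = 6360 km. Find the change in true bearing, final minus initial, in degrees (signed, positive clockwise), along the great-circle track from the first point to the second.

Initial bearing θ₁ = atan2(sin Δλ cos φ₂, cos φ₁ sin φ₂ − sin φ₁ cos φ₂ cos Δλ) = 277.01°
Final bearing θ₂ = (initial bearing from the destination back to the start) + 180° = 310.58°
Δθ = θ₂ − θ₁ = +33.6°

+33.6°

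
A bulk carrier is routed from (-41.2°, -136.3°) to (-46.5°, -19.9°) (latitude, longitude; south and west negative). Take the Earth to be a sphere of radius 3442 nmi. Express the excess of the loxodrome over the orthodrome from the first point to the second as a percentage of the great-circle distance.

11.0%

Great circle: σ = 1.3207 rad → d_gc = Rσ = 4545.8 nmi
Rhumb: Δφ = -0.0925, Δλ = +2.0316, Δψ = -0.1284, q = Δφ/Δψ = 0.7204 → d_rh = R√(Δφ²+q²Δλ²) = 5047.7 nmi
Excess = (5047.7 − 4545.8) / 4545.8 = 501.9 / 4545.8 = 11.04% ≈ 11.0%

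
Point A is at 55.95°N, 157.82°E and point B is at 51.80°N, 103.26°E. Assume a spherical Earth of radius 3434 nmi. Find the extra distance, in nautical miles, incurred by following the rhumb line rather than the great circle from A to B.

Great circle: cos σ = sin φ₁ sin φ₂ + cos φ₁ cos φ₂ cos Δλ,  σ = 0.5512 rad → d_gc = 1892.8 nmi
Rhumb line: Δψ = -0.1230, q = Δφ/Δψ = 0.5889, d_rh = R√(Δφ²+q²Δλ²) = 1941.8 nmi
Excess = 1941.8 − 1892.8 = 49.0 ≈ 49 nmi

49 nmi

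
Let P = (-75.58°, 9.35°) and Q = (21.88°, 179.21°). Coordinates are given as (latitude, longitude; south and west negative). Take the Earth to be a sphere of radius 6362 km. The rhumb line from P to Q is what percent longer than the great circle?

21.1%

Great circle: σ = 2.1999 rad → d_gc = Rσ = 13995.6 km
Rhumb: Δφ = +1.7010, Δλ = +2.9646, Δψ = +2.4590, q = Δφ/Δψ = 0.6918 → d_rh = R√(Δφ²+q²Δλ²) = 16951.0 km
Excess = (16951.0 − 13995.6) / 13995.6 = 2955.4 / 13995.6 = 21.12% ≈ 21.1%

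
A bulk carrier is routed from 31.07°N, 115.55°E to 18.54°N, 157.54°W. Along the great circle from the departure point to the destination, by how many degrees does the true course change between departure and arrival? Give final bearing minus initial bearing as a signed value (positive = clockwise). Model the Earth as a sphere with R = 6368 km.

+43.6°

At departure: θ₁ = atan2(sin Δλ cos φ₂, cos φ₁ sin φ₂ − sin φ₁ cos φ₂ cos Δλ) = 75.44°
At arrival: θ₂ = atan2(sin Δλ cos φ₁, −cos φ₂ sin φ₁ + sin φ₂ cos φ₁ cos Δλ) = 119.03°
Δθ = θ₂ − θ₁ = +43.6°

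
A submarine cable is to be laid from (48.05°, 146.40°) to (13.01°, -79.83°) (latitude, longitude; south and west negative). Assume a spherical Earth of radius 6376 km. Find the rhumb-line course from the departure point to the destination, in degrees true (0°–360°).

107.4°

Δψ = ln[tan(π/4+φ₂/2)/tan(π/4+φ₁/2)] = -0.7297
Δλ = +2.3347 rad (taken the short way round)
course = atan2(Δλ, Δψ) = 107.36°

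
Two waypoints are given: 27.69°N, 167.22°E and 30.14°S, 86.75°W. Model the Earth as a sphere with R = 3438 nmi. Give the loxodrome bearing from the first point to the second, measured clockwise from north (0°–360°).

Δψ = ln[tan(π/4+φ₂/2)/tan(π/4+φ₁/2)] = -1.0554
Δλ = +1.8506 rad (taken the short way round)
course = atan2(Δλ, Δψ) = 119.70°

119.7°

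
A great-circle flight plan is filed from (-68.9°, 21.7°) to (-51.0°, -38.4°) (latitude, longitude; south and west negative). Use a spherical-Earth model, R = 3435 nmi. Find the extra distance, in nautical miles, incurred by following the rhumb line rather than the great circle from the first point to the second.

Great circle: cos σ = sin φ₁ sin φ₂ + cos φ₁ cos φ₂ cos Δλ,  σ = 0.5772 rad → d_gc = 1982.80 nmi
Rhumb line: Δψ = +0.6426, q = Δφ/Δψ = 0.4862, d_rh = R√(Δφ²+q²Δλ²) = 2054.35 nmi
Excess = 2054.35 − 1982.80 = 71.55 ≈ 72 nmi

72 nmi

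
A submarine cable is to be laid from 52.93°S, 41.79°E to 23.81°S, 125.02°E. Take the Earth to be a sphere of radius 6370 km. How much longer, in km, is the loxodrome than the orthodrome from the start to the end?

Great circle: cos σ = sin φ₁ sin φ₂ + cos φ₁ cos φ₂ cos Δλ,  σ = 1.1733 rad → d_gc = 7473.8 km
Rhumb line: Δψ = +0.6647, q = Δφ/Δψ = 0.7646, d_rh = R√(Δφ²+q²Δλ²) = 7780.4 km
Excess = 7780.4 − 7473.8 = 306.6 ≈ 307 km

307 km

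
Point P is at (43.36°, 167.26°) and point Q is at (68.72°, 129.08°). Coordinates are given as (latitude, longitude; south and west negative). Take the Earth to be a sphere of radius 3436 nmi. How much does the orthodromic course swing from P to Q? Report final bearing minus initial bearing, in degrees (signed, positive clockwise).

-32.8°

Initial bearing θ₁ = atan2(sin Δλ cos φ₂, cos φ₁ sin φ₂ − sin φ₁ cos φ₂ cos Δλ) = 335.02°
Final bearing θ₂ = (initial bearing from the destination back to the start) + 180° = 302.23°
Δθ = θ₂ − θ₁ = -32.8°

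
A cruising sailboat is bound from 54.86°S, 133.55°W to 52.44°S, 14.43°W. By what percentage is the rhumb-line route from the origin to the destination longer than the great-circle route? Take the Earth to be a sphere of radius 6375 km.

14.9%

Great circle: σ = 1.0730 rad → d_gc = Rσ = 6840.3 km
Rhumb: Δφ = +0.0422, Δλ = +2.0790, Δψ = +0.0713, q = Δφ/Δψ = 0.5925 → d_rh = R√(Δφ²+q²Δλ²) = 7857.6 km
Excess = (7857.6 − 6840.3) / 6840.3 = 1017.3 / 6840.3 = 14.87% ≈ 14.9%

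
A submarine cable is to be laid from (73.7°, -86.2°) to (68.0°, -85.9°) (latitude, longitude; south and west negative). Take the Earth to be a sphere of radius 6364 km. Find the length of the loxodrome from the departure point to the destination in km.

633 km

Δψ = ln[tan(π/4+φ₂/2)/tan(π/4+φ₁/2)] = -0.3055;  Δφ = -0.0995 rad,  Δλ = +0.0052 rad
q = Δφ/Δψ = 0.3256
d = R·√(Δφ² + q²Δλ²) = 6364·0.09950 = 633 km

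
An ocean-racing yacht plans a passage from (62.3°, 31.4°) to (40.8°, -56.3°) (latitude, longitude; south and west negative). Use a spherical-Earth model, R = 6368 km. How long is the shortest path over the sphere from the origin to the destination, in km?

5963 km

Haversine: a = sin²(Δφ/2)+cos φ₁ cos φ₂ sin²(Δλ/2) = 0.20367;  σ = 2·atan2(√a,√(1−a))
σ = 53.654° → d = Rσ = 6368·0.93644 = 5963 km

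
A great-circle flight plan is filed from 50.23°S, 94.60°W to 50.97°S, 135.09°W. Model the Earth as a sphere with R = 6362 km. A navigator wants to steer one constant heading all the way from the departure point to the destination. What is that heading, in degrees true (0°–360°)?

Meridional parts: M(φ₁)=-1.0169, M(φ₂)=-1.0373 → ΔM = -0.0203;  Δλ = -0.7067 rad
tan C = Δλ / ΔM = +34.7291 → C = 268.35°

268.4°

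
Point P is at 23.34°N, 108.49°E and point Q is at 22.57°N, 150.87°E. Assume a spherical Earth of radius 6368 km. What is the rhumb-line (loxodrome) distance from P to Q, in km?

Δψ = ln[tan(π/4+φ₂/2)/tan(π/4+φ₁/2)] = -0.0146;  Δφ = -0.0134 rad,  Δλ = +0.7397 rad
q = Δφ/Δψ = 0.9208
d = R·√(Δφ² + q²Δλ²) = 6368·0.68122 = 4338 km

4338 km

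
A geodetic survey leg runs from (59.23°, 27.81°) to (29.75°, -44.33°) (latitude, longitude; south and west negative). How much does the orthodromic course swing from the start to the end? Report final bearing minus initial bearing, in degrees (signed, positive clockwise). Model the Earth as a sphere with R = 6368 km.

At departure: θ₁ = atan2(sin Δλ cos φ₂, cos φ₁ sin φ₂ − sin φ₁ cos φ₂ cos Δλ) = 271.74°
At arrival: θ₂ = atan2(sin Δλ cos φ₁, −cos φ₂ sin φ₁ + sin φ₂ cos φ₁ cos Δλ) = 216.09°
Δθ = θ₂ − θ₁ = -55.7°

-55.7°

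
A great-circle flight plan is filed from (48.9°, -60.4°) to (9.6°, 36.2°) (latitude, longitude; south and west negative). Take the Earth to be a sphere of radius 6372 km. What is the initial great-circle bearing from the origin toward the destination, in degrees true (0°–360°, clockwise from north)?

78.7°

N = sin Δλ·cos φ₂ = +0.9795;  D = cos φ₁ sin φ₂ − sin φ₁ cos φ₂ cos Δλ = +0.1950
initial course = atan2(N, D) = 78.74°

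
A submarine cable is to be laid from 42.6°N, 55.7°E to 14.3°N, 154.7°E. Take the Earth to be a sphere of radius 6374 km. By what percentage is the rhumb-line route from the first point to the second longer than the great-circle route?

3.9%

Great circle: σ = 1.5152 rad → d_gc = Rσ = 9657.6 km
Rhumb: Δφ = -0.4939, Δλ = +1.7279, Δψ = -0.5711, q = Δφ/Δψ = 0.8649 → d_rh = R√(Δφ²+q²Δλ²) = 10031.9 km
Excess = (10031.9 − 9657.6) / 9657.6 = 374.3 / 9657.6 = 3.88% ≈ 3.9%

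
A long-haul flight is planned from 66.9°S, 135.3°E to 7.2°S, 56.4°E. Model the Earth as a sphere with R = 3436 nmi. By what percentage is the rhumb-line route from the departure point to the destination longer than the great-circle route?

Great circle: σ = 1.3794 rad → d_gc = Rσ = 4739.6 nmi
Rhumb: Δφ = +1.0420, Δλ = -1.3771, Δψ = +1.4619, q = Δφ/Δψ = 0.7128 → d_rh = R√(Δφ²+q²Δλ²) = 4918.5 nmi
Excess = (4918.5 − 4739.6) / 4739.6 = 178.9 / 4739.6 = 3.77% ≈ 3.8%

3.8%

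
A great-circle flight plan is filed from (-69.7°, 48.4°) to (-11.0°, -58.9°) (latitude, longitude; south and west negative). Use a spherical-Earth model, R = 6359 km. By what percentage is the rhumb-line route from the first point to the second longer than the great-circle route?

8.6%

Great circle: σ = 1.4930 rad → d_gc = Rσ = 9494.2 km
Rhumb: Δφ = +1.0245, Δλ = -1.8727, Δψ = +1.5270, q = Δφ/Δψ = 0.6709 → d_rh = R√(Δφ²+q²Δλ²) = 10309.2 km
Excess = (10309.2 − 9494.2) / 9494.2 = 815.0 / 9494.2 = 8.58% ≈ 8.6%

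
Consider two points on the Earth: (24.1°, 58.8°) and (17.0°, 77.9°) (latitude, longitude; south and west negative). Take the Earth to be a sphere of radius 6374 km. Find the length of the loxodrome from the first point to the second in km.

2139 km

Δψ = ln[tan(π/4+φ₂/2)/tan(π/4+φ₁/2)] = -0.1324;  Δφ = -0.1239 rad,  Δλ = +0.3334 rad
q = Δφ/Δψ = 0.9356
d = R·√(Δφ² + q²Δλ²) = 6374·0.33560 = 2139 km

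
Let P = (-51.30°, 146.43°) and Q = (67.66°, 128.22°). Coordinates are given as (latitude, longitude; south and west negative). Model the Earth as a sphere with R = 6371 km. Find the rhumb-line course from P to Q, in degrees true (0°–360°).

Δψ = ln[tan(π/4+φ₂/2)/tan(π/4+φ₁/2)] = +2.6687
Δλ = -0.3178 rad (taken the short way round)
course = atan2(Δλ, Δψ) = 353.21°

353.2°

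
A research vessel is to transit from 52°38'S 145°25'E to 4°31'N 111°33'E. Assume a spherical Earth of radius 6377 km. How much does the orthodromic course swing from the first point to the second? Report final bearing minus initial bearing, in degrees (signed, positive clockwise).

+16.1°

At departure: θ₁ = atan2(sin Δλ cos φ₂, cos φ₁ sin φ₂ − sin φ₁ cos φ₂ cos Δλ) = 321.79°
At arrival: θ₂ = atan2(sin Δλ cos φ₁, −cos φ₂ sin φ₁ + sin φ₂ cos φ₁ cos Δλ) = 337.88°
Δθ = θ₂ − θ₁ = +16.1°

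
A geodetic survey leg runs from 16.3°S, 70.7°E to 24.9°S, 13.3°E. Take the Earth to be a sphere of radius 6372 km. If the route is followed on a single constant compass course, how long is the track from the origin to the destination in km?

Δψ = ln[tan(π/4+φ₂/2)/tan(π/4+φ₁/2)] = -0.1605;  Δφ = -0.1501 rad,  Δλ = -1.0018 rad
q = Δφ/Δψ = 0.9349
d = R·√(Δφ² + q²Δλ²) = 6372·0.94858 = 6044 km

6044 km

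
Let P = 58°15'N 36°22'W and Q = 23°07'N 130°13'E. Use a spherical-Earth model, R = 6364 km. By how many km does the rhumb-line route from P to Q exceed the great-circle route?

Great circle: cos σ = sin φ₁ sin φ₂ + cos φ₁ cos φ₂ cos Δλ,  σ = 1.7081 rad → d_gc = 10870.5 km
Rhumb line: Δψ = -0.8425, q = Δφ/Δψ = 0.7278, d_rh = R√(Δφ²+q²Δλ²) = 14020.1 km
Excess = 14020.1 − 10870.5 = 3149.6 ≈ 3150 km

3150 km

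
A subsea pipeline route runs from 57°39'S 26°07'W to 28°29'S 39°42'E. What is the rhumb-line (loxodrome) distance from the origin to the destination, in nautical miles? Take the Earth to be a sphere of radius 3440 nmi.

3302 nmi

Δψ = ln[tan(π/4+φ₂/2)/tan(π/4+φ₁/2)] = +0.7187;  Δφ = +0.5091 rad,  Δλ = +1.1487 rad
q = Δφ/Δψ = 0.7083
d = R·√(Δφ² + q²Δλ²) = 3440·0.95974 = 3302 nmi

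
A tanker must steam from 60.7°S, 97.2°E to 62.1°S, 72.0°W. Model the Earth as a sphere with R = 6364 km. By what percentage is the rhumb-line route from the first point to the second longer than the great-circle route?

Great circle: σ = 0.9935 rad → d_gc = Rσ = 6322.6 km
Rhumb: Δφ = -0.0244, Δλ = -2.9531, Δψ = -0.0511, q = Δφ/Δψ = 0.4786 → d_rh = R√(Δφ²+q²Δλ²) = 8995.9 km
Excess = (8995.9 − 6322.6) / 6322.6 = 2673.3 / 6322.6 = 42.28% ≈ 42.3%

42.3%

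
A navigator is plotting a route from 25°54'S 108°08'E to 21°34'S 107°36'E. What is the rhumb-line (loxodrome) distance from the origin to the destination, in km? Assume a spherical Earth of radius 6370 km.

Rhumb course C = atan2(Δλ, Δψ) with Δψ = ln[tan(π/4+φ₂/2)/tan(π/4+φ₁/2)] = +0.0826, Δλ = -0.0093 → C = 353.57°
d = R·|Δφ| / |cos C| = 6370·0.07563 / 0.99372 = 485 km

485 km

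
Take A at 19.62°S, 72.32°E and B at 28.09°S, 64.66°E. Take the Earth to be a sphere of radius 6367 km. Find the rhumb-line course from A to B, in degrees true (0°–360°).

219.6°

Δψ = ln[tan(π/4+φ₂/2)/tan(π/4+φ₁/2)] = -0.1618
Δλ = -0.1337 rad (taken the short way round)
course = atan2(Δλ, Δψ) = 219.56°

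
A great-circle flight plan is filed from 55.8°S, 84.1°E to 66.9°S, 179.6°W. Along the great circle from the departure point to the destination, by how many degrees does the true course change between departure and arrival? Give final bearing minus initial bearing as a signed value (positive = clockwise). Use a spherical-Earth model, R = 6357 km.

-89.1°

Initial bearing θ₁ = atan2(sin Δλ cos φ₂, cos φ₁ sin φ₂ − sin φ₁ cos φ₂ cos Δλ) = 144.79°
Final bearing θ₂ = (initial bearing from the destination back to the start) + 180° = 55.69°
Δθ = θ₂ − θ₁ = -89.1°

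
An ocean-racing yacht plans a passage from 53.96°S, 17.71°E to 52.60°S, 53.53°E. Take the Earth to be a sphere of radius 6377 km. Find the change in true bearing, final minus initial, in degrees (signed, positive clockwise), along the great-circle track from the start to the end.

-29.0°

At departure: θ₁ = atan2(sin Δλ cos φ₂, cos φ₁ sin φ₂ − sin φ₁ cos φ₂ cos Δλ) = 101.01°
At arrival: θ₂ = atan2(sin Δλ cos φ₁, −cos φ₂ sin φ₁ + sin φ₂ cos φ₁ cos Δλ) = 71.96°
Δθ = θ₂ − θ₁ = -29.0°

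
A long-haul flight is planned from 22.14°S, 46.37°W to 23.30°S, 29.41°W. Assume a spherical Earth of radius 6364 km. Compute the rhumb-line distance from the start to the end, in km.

1742 km

Δψ = ln[tan(π/4+φ₂/2)/tan(π/4+φ₁/2)] = -0.0219;  Δφ = -0.0202 rad,  Δλ = +0.2960 rad
q = Δφ/Δψ = 0.9224
d = R·√(Δφ² + q²Δλ²) = 6364·0.27378 = 1742 km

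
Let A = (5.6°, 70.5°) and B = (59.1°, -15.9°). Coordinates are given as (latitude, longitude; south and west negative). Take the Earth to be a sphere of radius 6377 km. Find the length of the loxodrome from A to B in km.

9622 km

Δψ = ln[tan(π/4+φ₂/2)/tan(π/4+φ₁/2)] = +1.1881;  Δφ = +0.9338 rad,  Δλ = -1.5080 rad
q = Δφ/Δψ = 0.7859
d = R·√(Δφ² + q²Δλ²) = 6377·1.50882 = 9622 km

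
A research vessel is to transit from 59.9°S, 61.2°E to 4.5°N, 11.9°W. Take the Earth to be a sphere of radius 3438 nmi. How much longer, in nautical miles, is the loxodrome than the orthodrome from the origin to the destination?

Great circle: cos σ = sin φ₁ sin φ₂ + cos φ₁ cos φ₂ cos Δλ,  σ = 1.4933 rad → d_gc = 5133.8 nmi
Rhumb line: Δψ = +1.3921, q = Δφ/Δψ = 0.8074, d_rh = R√(Δφ²+q²Δλ²) = 5241.7 nmi
Excess = 5241.7 − 5133.8 = 107.9 ≈ 108 nmi

108 nmi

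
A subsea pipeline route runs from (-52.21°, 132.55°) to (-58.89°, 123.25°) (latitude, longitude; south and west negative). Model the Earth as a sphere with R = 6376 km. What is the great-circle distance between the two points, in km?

Haversine: a = sin²(Δφ/2)+cos φ₁ cos φ₂ sin²(Δλ/2) = 0.00548;  σ = 2·atan2(√a,√(1−a))
σ = 8.487° → d = Rσ = 6376·0.14812 = 944 km

944 km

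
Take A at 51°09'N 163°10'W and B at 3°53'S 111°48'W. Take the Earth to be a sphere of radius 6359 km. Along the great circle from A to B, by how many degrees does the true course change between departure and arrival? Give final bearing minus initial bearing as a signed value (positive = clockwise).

At departure: θ₁ = atan2(sin Δλ cos φ₂, cos φ₁ sin φ₂ − sin φ₁ cos φ₂ cos Δλ) = 124.10°
At arrival: θ₂ = atan2(sin Δλ cos φ₁, −cos φ₂ sin φ₁ + sin φ₂ cos φ₁ cos Δλ) = 148.62°
Δθ = θ₂ − θ₁ = +24.5°

+24.5°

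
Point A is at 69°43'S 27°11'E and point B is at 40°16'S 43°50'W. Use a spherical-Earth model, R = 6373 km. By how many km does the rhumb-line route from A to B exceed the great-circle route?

Great circle: cos σ = sin φ₁ sin φ₂ + cos φ₁ cos φ₂ cos Δλ,  σ = 0.8061 rad → d_gc = 5137.3 km
Rhumb line: Δψ = +0.9521, q = Δφ/Δψ = 0.5399, d_rh = R√(Δφ²+q²Δλ²) = 5377.5 km
Excess = 5377.5 − 5137.3 = 240.2 ≈ 240 km

240 km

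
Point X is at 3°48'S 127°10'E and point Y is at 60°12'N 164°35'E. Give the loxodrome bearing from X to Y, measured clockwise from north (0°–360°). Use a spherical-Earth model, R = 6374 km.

Meridional parts: M(φ₁)=-0.0664, M(φ₂)=+1.3240 → ΔM = +1.3903;  Δλ = +0.6530 rad
tan C = Δλ / ΔM = +0.4697 → C = 25.16°

25.2°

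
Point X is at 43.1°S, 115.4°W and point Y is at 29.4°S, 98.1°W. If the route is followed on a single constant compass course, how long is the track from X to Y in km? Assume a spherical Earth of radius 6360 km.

Δψ = ln[tan(π/4+φ₂/2)/tan(π/4+φ₁/2)] = +0.2980;  Δφ = +0.2391 rad,  Δλ = +0.3019 rad
q = Δφ/Δψ = 0.8024
d = R·√(Δφ² + q²Δλ²) = 6360·0.34041 = 2165 km

2165 km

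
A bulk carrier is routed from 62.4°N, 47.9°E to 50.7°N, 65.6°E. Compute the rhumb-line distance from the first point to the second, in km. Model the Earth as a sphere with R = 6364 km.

Rhumb course C = atan2(Δλ, Δψ) with Δψ = ln[tan(π/4+φ₂/2)/tan(π/4+φ₁/2)] = -0.3741, Δλ = +0.3089 → C = 140.45°
d = R·|Δφ| / |cos C| = 6364·0.20420 / 0.77110 = 1685 km

1685 km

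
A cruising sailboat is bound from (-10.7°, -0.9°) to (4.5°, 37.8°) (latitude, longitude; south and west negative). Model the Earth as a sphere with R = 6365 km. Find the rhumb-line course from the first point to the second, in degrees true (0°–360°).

68.5°

Δψ = ln[tan(π/4+φ₂/2)/tan(π/4+φ₁/2)] = +0.2665
Δλ = +0.6754 rad (taken the short way round)
course = atan2(Δλ, Δψ) = 68.47°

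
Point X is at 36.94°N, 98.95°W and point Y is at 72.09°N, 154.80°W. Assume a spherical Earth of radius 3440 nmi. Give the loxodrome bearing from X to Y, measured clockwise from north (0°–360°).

Meridional parts: M(φ₁)=+0.6947, M(φ₂)=+1.8478 → ΔM = +1.1531;  Δλ = -0.9748 rad
tan C = Δλ / ΔM = -0.8453 → C = 319.79°

319.8°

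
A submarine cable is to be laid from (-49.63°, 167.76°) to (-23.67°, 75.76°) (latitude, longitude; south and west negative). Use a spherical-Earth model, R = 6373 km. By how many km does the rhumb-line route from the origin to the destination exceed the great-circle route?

394 km

Great circle: cos σ = sin φ₁ sin φ₂ + cos φ₁ cos φ₂ cos Δλ,  σ = 1.2816 rad → d_gc = 8167.7 km
Rhumb line: Δψ = +0.5753, q = Δφ/Δψ = 0.7876, d_rh = R√(Δφ²+q²Δλ²) = 8561.3 km
Excess = 8561.3 − 8167.7 = 393.6 ≈ 394 km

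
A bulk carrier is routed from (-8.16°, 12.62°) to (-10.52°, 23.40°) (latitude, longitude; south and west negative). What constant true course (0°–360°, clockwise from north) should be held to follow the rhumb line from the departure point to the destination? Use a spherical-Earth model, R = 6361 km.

102.5°

Meridional parts: M(φ₁)=-0.1429, M(φ₂)=-0.1846 → ΔM = -0.0417;  Δλ = +0.1881 rad
tan C = Δλ / ΔM = -4.5069 → C = 102.51°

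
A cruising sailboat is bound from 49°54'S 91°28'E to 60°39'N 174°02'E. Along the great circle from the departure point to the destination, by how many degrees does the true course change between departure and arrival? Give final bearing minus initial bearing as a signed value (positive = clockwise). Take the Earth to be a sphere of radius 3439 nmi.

+16.4°

At departure: θ₁ = atan2(sin Δλ cos φ₂, cos φ₁ sin φ₂ − sin φ₁ cos φ₂ cos Δλ) = 38.55°
At arrival: θ₂ = atan2(sin Δλ cos φ₁, −cos φ₂ sin φ₁ + sin φ₂ cos φ₁ cos Δλ) = 54.98°
Δθ = θ₂ − θ₁ = +16.4°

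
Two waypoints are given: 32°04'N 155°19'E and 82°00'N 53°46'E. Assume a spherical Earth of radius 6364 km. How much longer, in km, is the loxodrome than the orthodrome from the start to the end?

Great circle: cos σ = sin φ₁ sin φ₂ + cos φ₁ cos φ₂ cos Δλ,  σ = 1.0447 rad → d_gc = 6648.7 km
Rhumb line: Δψ = +2.0689, q = Δφ/Δψ = 0.4212, d_rh = R√(Δφ²+q²Δλ²) = 7303.1 km
Excess = 7303.1 − 6648.7 = 654.4 ≈ 654 km

654 km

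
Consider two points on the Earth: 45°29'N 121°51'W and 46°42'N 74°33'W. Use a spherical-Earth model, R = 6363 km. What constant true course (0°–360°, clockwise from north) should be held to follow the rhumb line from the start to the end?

Meridional parts: M(φ₁)=+0.8934, M(φ₂)=+0.9240 → ΔM = +0.0306;  Δλ = +0.8255 rad
tan C = Δλ / ΔM = +26.9597 → C = 87.88°

87.9°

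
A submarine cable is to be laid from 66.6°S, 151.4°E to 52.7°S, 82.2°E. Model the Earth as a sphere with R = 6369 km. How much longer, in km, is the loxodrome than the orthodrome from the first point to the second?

Great circle: cos σ = sin φ₁ sin φ₂ + cos φ₁ cos φ₂ cos Δλ,  σ = 0.6172 rad → d_gc = 3930.84 km
Rhumb line: Δψ = +0.4884, q = Δφ/Δψ = 0.4967, d_rh = R√(Δφ²+q²Δλ²) = 4121.26 km
Excess = 4121.26 − 3930.84 = 190.42 ≈ 190 km

190 km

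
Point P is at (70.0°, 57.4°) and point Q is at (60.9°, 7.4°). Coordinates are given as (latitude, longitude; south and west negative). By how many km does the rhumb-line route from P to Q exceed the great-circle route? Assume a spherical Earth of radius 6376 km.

Great circle: cos σ = sin φ₁ sin φ₂ + cos φ₁ cos φ₂ cos Δλ,  σ = 0.3818 rad → d_gc = 2434.3 km
Rhumb line: Δψ = -0.3866, q = Δφ/Δψ = 0.4108, d_rh = R√(Δφ²+q²Δλ²) = 2500.1 km
Excess = 2500.1 − 2434.3 = 65.8 ≈ 66 km

66 km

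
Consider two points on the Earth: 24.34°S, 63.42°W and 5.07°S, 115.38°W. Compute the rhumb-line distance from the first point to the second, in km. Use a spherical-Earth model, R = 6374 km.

Rhumb course C = atan2(Δλ, Δψ) with Δψ = ln[tan(π/4+φ₂/2)/tan(π/4+φ₁/2)] = +0.3496, Δλ = -0.9069 → C = 291.08°
d = R·|Δφ| / |cos C| = 6374·0.33632 / 0.35969 = 5960 km

5960 km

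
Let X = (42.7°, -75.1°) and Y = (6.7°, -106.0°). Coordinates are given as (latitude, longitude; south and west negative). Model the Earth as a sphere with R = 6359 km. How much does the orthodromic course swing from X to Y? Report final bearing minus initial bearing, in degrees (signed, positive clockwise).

Initial bearing θ₁ = atan2(sin Δλ cos φ₂, cos φ₁ sin φ₂ − sin φ₁ cos φ₂ cos Δλ) = 226.02°
Final bearing θ₂ = (initial bearing from the destination back to the start) + 180° = 212.17°
Δθ = θ₂ − θ₁ = -13.8°

-13.8°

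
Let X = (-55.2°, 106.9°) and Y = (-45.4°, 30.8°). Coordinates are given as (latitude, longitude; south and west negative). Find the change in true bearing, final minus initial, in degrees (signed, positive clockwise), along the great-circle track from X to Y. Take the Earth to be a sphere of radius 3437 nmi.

Initial bearing θ₁ = atan2(sin Δλ cos φ₂, cos φ₁ sin φ₂ − sin φ₁ cos φ₂ cos Δλ) = 248.55°
Final bearing θ₂ = (initial bearing from the destination back to the start) + 180° = 310.84°
Δθ = θ₂ − θ₁ = +62.3°

+62.3°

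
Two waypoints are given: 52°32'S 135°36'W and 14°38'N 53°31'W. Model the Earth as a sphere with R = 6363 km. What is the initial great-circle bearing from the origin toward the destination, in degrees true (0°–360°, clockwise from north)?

74.9°

N = sin Δλ·cos φ₂ = +0.9583;  D = cos φ₁ sin φ₂ − sin φ₁ cos φ₂ cos Δλ = +0.2594
initial course = atan2(N, D) = 74.85°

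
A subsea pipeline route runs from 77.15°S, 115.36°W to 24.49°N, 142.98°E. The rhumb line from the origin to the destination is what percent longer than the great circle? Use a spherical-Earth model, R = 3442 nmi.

Great circle: σ = 2.0320 rad → d_gc = Rσ = 6994.3 nmi
Rhumb: Δφ = +1.7740, Δλ = -1.7743, Δψ = +2.6249, q = Δφ/Δψ = 0.6758 → d_rh = R√(Δφ²+q²Δλ²) = 7370.0 nmi
Excess = (7370.0 − 6994.3) / 6994.3 = 375.7 / 6994.3 = 5.37% ≈ 5.4%

5.4%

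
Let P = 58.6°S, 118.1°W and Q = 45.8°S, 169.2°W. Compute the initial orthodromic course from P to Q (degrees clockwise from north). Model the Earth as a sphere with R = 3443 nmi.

θ = atan2( sin Δλ·cos φ₂ ,  cos φ₁ sin φ₂ − sin φ₁ cos φ₂ cos Δλ )
  = atan2(-0.5426, +0.0002) = 270.02°

270.0°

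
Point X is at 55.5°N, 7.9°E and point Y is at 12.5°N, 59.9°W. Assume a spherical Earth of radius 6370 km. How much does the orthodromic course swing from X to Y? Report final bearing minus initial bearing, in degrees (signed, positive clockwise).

Initial bearing θ₁ = atan2(sin Δλ cos φ₂, cos φ₁ sin φ₂ − sin φ₁ cos φ₂ cos Δλ) = 258.65°
Final bearing θ₂ = (initial bearing from the destination back to the start) + 180° = 214.67°
Δθ = θ₂ − θ₁ = -44.0°

-44.0°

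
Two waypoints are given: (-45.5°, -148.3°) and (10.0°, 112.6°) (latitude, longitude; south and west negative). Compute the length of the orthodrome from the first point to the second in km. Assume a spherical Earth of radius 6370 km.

cos σ = sin φ₁ sin φ₂ + cos φ₁ cos φ₂ cos Δλ
      = sin(-45.50°)sin(10.00°) + cos(-45.50°)cos(10.00°)cos(-99.10°) = -0.2330
σ = 103.475° → d = Rσ = 6370·1.80598 = 11504 km

11504 km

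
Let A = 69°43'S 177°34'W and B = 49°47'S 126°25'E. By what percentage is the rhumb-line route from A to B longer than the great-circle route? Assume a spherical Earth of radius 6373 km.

3.1%

Great circle: σ = 0.5710 rad → d_gc = Rσ = 3638.9 km
Rhumb: Δφ = +0.3479, Δλ = -0.9777, Δψ = +0.7162, q = Δφ/Δψ = 0.4857 → d_rh = R√(Δφ²+q²Δλ²) = 3751.7 km
Excess = (3751.7 − 3638.9) / 3638.9 = 112.8 / 3638.9 = 3.10% ≈ 3.1%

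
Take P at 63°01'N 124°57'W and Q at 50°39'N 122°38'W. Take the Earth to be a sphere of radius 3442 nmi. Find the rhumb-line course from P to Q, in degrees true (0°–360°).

Meridional parts: M(φ₁)=+1.4274, M(φ₂)=+1.0285 → ΔM = -0.3990;  Δλ = +0.0404 rad
tan C = Δλ / ΔM = -0.1013 → C = 174.21°

174.2°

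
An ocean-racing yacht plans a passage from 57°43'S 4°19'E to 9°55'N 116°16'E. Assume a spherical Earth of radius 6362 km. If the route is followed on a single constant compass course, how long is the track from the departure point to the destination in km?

12811 km

Rhumb course C = atan2(Δλ, Δψ) with Δψ = ln[tan(π/4+φ₂/2)/tan(π/4+φ₁/2)] = +1.4138, Δλ = +1.9539 → C = 54.11°
d = R·|Δφ| / |cos C| = 6362·1.18042 / 0.58622 = 12811 km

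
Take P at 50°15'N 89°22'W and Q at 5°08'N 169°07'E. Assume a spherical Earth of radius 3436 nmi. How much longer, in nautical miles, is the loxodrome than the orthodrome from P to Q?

235 nmi

Great circle: cos σ = sin φ₁ sin φ₂ + cos φ₁ cos φ₂ cos Δλ,  σ = 1.6292 rad → d_gc = 5597.9 nmi
Rhumb line: Δψ = -0.9278, q = Δφ/Δψ = 0.8487, d_rh = R√(Δφ²+q²Δλ²) = 5832.5 nmi
Excess = 5832.5 − 5597.9 = 234.6 ≈ 235 nmi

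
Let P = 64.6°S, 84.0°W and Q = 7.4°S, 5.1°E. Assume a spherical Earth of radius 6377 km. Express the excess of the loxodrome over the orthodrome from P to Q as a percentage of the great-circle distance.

4.7%

Great circle: σ = 1.4475 rad → d_gc = Rσ = 9230.4 km
Rhumb: Δφ = +0.9983, Δλ = +1.5551, Δψ = +1.3605, q = Δφ/Δψ = 0.7338 → d_rh = R√(Δφ²+q²Δλ²) = 9668.5 km
Excess = (9668.5 − 9230.4) / 9230.4 = 438.1 / 9230.4 = 4.746% ≈ 4.7%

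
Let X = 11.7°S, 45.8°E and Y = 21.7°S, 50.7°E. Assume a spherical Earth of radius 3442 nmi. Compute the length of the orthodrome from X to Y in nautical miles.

cos σ = sin φ₁ sin φ₂ + cos φ₁ cos φ₂ cos Δλ
      = sin(-11.70°)sin(-21.70°) + cos(-11.70°)cos(-21.70°)cos(4.90°) = 0.9815
σ = 11.043° → d = Rσ = 3442·0.19274 = 663 nmi

663 nmi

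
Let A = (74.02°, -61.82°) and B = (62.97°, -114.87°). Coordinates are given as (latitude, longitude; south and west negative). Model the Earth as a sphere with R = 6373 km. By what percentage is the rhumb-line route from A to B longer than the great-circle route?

Great circle: σ = 0.3721 rad → d_gc = Rσ = 2371.6 km
Rhumb: Δφ = -0.1929, Δλ = -0.9259, Δψ = -0.5379, q = Δφ/Δψ = 0.3585 → d_rh = R√(Δφ²+q²Δλ²) = 2446.8 km
Excess = (2446.8 − 2371.6) / 2371.6 = 75.2 / 2371.6 = 3.17% ≈ 3.2%

3.2%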